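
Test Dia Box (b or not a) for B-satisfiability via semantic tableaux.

Satisfiable (open branch found)

1. Dia Box (b or not a), u
2. Box (b or not a), v
3. b or not a, u
4. b or not a, v
5. not a, u
6. not a, v
Accessibility: uRu, uRv, vRu, vRv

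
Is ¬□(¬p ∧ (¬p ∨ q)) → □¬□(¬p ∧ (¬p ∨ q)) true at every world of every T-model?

Tableau for the negation ¬(¬□(¬p ∧ (¬p ∨ q)) → □¬□(¬p ∧ (¬p ∨ q))):
1. ¬(¬□(¬p ∧ (¬p ∨ q)) → □¬□(¬p ∧ (¬p ∨ q))), u
2. ¬□(¬p ∧ (¬p ∨ q)), u   [¬→-rule on 1]
3. ¬□¬□(¬p ∧ (¬p ∨ q)), u   [¬→-rule on 1]
4. ¬(¬p ∧ (¬p ∨ q)), v   [¬□-rule on 2: fresh world v, uRv]
5. ¬(¬p ∨ q), v   [¬∧-rule on 4 (branches; this branch)]
6. p, v   [¬∨-rule on 5]
7. ¬q, v   [¬∨-rule on 5]
8. □(¬p ∧ (¬p ∨ q)), w   [¬□-rule on 3: fresh world w, uRw]
9. ¬p ∧ (¬p ∨ q), w   [□-rule on 8 via wRw]
10. ¬p, w   [∧-rule on 9]
11. ¬p ∨ q, w   [∧-rule on 9]
12. q, w   [∨-rule on 11 (branches; this branch)]
Accessibility: uRu, uRv, uRw, vRv, wRw
The negation has an open branch (countermodel exists).

No, not valid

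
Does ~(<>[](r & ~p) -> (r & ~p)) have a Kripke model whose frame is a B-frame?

Unsatisfiable (every branch closes)

1. ~(<>[](r & ~p) -> (r & ~p)), 0
2. <>[](r & ~p), 0
3. ~(r & ~p), 0
4. p, 0
5. [](r & ~p), 1
6. r & ~p, 0
7. r, 0
8. ~p, 0
Accessibility: 0R0, 0R1, 1R0, 1R1
Branch closes: p and ~p both at 0.
(One branch shown.) All branches close.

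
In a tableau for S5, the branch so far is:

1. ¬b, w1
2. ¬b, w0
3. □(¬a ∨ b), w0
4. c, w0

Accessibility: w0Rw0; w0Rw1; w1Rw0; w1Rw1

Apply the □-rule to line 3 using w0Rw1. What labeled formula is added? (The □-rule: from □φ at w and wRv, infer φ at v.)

¬a ∨ b, w1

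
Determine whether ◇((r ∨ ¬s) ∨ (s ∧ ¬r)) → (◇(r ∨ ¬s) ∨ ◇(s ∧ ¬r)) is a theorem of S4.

Valid in S4

Tableau for the negation ¬(◇((r ∨ ¬s) ∨ (s ∧ ¬r)) → (◇(r ∨ ¬s) ∨ ◇(s ∧ ¬r))):
1. ¬(◇((r ∨ ¬s) ∨ (s ∧ ¬r)) → (◇(r ∨ ¬s) ∨ ◇(s ∧ ¬r))), 0
2. ◇((r ∨ ¬s) ∨ (s ∧ ¬r)), 0
3. ¬(◇(r ∨ ¬s) ∨ ◇(s ∧ ¬r)), 0
4. ¬◇(r ∨ ¬s), 0
5. ¬◇(s ∧ ¬r), 0
6. ¬(r ∨ ¬s), 0
7. ¬r, 0
8. s, 0
9. ¬(s ∧ ¬r), 0
10. r, 0
Accessibility: 0R0
Branch closes: r and ¬r both at 0.
Every branch of the negation's tableau closes; the branch above is one of them.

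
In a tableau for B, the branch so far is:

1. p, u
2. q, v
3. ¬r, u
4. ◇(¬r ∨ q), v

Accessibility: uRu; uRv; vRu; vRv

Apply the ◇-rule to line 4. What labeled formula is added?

a fresh world w with vRw, and ¬r ∨ q at w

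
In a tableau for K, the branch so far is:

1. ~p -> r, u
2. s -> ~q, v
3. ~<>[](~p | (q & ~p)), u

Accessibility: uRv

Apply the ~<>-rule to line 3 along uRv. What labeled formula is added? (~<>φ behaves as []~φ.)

~<>φ behaves as []~φ: propagate the negated body to each accessible world.

~[](~p | (q & ~p)), v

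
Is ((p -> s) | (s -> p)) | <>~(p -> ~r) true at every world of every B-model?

Tableau for the negation ~(((p -> s) | (s -> p)) | <>~(p -> ~r)):
1. ~(((p -> s) | (s -> p)) | <>~(p -> ~r)), w0
2. ~((p -> s) | (s -> p)), w0   [~|-rule on 1]
3. ~<>~(p -> ~r), w0   [~|-rule on 1]
4. ~(p -> s), w0   [~|-rule on 2]
5. ~(s -> p), w0   [~|-rule on 2]
6. p, w0   [~->-rule on 4]
7. ~s, w0   [~->-rule on 4]
8. s, w0   [~->-rule on 5]
9. ~p, w0   [~->-rule on 5]
Accessibility: w0Rw0
Branch closes: s and ~s both at w0.
All branches of the negation close; one closing branch shown above.

Valid in B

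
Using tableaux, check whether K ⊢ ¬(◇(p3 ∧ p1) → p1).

Not valid

Tableau for the negation ◇(p3 ∧ p1) → p1:
1. ◇(p3 ∧ p1) → p1, 0
2. p1, 0
The negation has an open branch (countermodel exists).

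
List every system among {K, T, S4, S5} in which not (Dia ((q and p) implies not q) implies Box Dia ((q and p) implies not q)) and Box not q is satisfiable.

K

T-tableau for the formula:
1. not (Dia ((q and p) implies not q) implies Box Dia ((q and p) implies not q)) and Box not q, 0
2. not (Dia ((q and p) implies not q) implies Box Dia ((q and p) implies not q)), 0
3. Box not q, 0
4. Dia ((q and p) implies not q), 0
5. not Box Dia ((q and p) implies not q), 0
6. not q, 0
7. (q and p) implies not q, 1
8. not q, 1
9. not (q and p), 1
10. not p, 1
11. not Dia ((q and p) implies not q), 2
12. not q, 2
13. not ((q and p) implies not q), 2
14. q and p, 2
15. q, 2
Accessibility: 0R0, 0R1, 0R2, 1R1, 2R2
Branch closes: q and not q both at 2.
Every branch closes (one shown): unsatisfiable in T, hence also in S4, S5 (every S4/S5-frame is a T-frame).
K-tableau for the formula:
1. not (Dia ((q and p) implies not q) implies Box Dia ((q and p) implies not q)) and Box not q, 0
2. not (Dia ((q and p) implies not q) implies Box Dia ((q and p) implies not q)), 0
3. Box not q, 0
4. Dia ((q and p) implies not q), 0
5. not Box Dia ((q and p) implies not q), 0
6. (q and p) implies not q, 1
7. not q, 1
8. not Dia ((q and p) implies not q), 2
9. not q, 2
Accessibility: 0R1, 0R2
Complete open branch: satisfiable in K.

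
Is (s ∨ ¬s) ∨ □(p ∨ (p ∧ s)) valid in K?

Tableau for the negation ¬((s ∨ ¬s) ∨ □(p ∨ (p ∧ s))):
1. ¬((s ∨ ¬s) ∨ □(p ∨ (p ∧ s))), u
2. ¬(s ∨ ¬s), u
3. ¬□(p ∨ (p ∧ s)), u
4. ¬s, u
5. s, u
Branch closes: s and ¬s both at u.
All branches of the negation close; one closing branch shown above.

Yes, valid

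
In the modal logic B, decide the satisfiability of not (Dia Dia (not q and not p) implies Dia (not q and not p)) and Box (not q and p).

1. not (Dia Dia (not q and not p) implies Dia (not q and not p)) and Box (not q and p), 0
2. not (Dia Dia (not q and not p) implies Dia (not q and not p)), 0   [and-rule on 1]
3. Box (not q and p), 0   [and-rule on 1]
4. Dia Dia (not q and not p), 0   [neg-implies-rule on 2]
5. not Dia (not q and not p), 0   [neg-implies-rule on 2]
6. not q and p, 0   [Box-rule on 3 via 0R0]
7. not q, 0   [and-rule on 6]
8. p, 0   [and-rule on 6]
9. not (not q and not p), 0   [neg-Dia-rule on 5 via 0R0]
10. Dia (not q and not p), 1   [Dia-rule on 4: fresh world 1, 0R1]
11. not q and p, 1   [Box-rule on 3 via 0R1]
12. not q, 1   [and-rule on 11]
13. p, 1   [and-rule on 11]
14. not (not q and not p), 1   [neg-Dia-rule on 5 via 0R1]
15. not q and not p, 2   [Dia-rule on 10: fresh world 2, 1R2]
16. not q, 2   [and-rule on 15]
17. not p, 2   [and-rule on 15]
Accessibility: 0R0, 0R1, 1R0, 1R1, 1R2, 2R1, 2R2

Satisfiable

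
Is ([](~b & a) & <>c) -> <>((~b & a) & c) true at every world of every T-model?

Yes, valid

Tableau for the negation ~(([](~b & a) & <>c) -> <>((~b & a) & c)):
1. ~(([](~b & a) & <>c) -> <>((~b & a) & c)), u
2. [](~b & a) & <>c, u   [~->-rule on 1]
3. ~<>((~b & a) & c), u   [~->-rule on 1]
4. [](~b & a), u   [&-rule on 2]
5. <>c, u   [&-rule on 2]
6. ~((~b & a) & c), u   [~<>-rule on 3 via uRu]
7. ~b & a, u   [[]-rule on 4 via uRu]
8. ~b, u   [&-rule on 7]
9. a, u   [&-rule on 7]
10. ~c, u   [~&-rule on 6 (branches; this branch)]
11. c, v   [<>-rule on 5: fresh world v, uRv]
12. ~((~b & a) & c), v   [~<>-rule on 3 via uRv]
13. ~b & a, v   [[]-rule on 4 via uRv]
14. ~b, v   [&-rule on 13]
15. a, v   [&-rule on 13]
16. ~(~b & a), v   [~&-rule on 12 (branches; this branch)]
17. ~a, v   [~&-rule on 16 (branches; this branch)]
Accessibility: uRu, uRv, vRv
Branch closes: a and ~a both at v.
Every branch of the negation's tableau closes; the branch above is one of them.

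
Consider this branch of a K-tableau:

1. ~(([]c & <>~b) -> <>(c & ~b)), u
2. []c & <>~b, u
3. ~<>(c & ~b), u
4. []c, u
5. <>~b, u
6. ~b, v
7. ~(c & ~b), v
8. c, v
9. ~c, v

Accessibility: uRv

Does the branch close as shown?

Closed

Both c and ~c appear at v.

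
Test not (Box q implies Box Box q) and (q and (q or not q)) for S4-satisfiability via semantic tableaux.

1. not (Box q implies Box Box q) and (q and (q or not q)), w0
2. not (Box q implies Box Box q), w0
3. q and (q or not q), w0
4. Box q, w0
5. not Box Box q, w0
6. q, w0
7. q or not q, w0
8. not Box q, w1
9. q, w1
10. not q, w2
11. q, w2
Accessibility: w0Rw0, w0Rw1, w0Rw2, w1Rw1, w1Rw2, w2Rw2
Branch closes: q and not q both at w2.
Every branch closes; the branch above is one of them.

Unsatisfiable (every branch closes)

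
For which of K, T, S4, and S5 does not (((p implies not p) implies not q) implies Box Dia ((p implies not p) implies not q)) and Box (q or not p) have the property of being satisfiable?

K, T, S4

S4-tableau for the formula:
1. not (((p implies not p) implies not q) implies Box Dia ((p implies not p) implies not q)) and Box (q or not p), 0
2. not (((p implies not p) implies not q) implies Box Dia ((p implies not p) implies not q)), 0   [and-rule on 1]
3. Box (q or not p), 0   [and-rule on 1]
4. (p implies not p) implies not q, 0   [neg-implies-rule on 2]
5. not Box Dia ((p implies not p) implies not q), 0   [neg-implies-rule on 2]
6. q or not p, 0   [Box-rule on 3 via 0R0]
7. not q, 0   [implies-rule on 4 (branches; this branch)]
8. not p, 0   [or-rule on 6 (branches; this branch)]
9. not Dia ((p implies not p) implies not q), 1   [neg-Box-rule on 5: fresh world 1, 0R1]
10. q or not p, 1   [Box-rule on 3 via 0R1]
11. not ((p implies not p) implies not q), 1   [neg-Dia-rule on 9 via 1R1]
12. p implies not p, 1   [neg-implies-rule on 11]
13. q, 1   [neg-implies-rule on 11]
14. not p, 1   [or-rule on 10 (branches; this branch)]
Accessibility: 0R0, 0R1, 1R1
Complete open branch: satisfiable in S4, hence also in K, T (this S4-model is also a K-model and a T-model).
S5-tableau for the formula:
1. not (((p implies not p) implies not q) implies Box Dia ((p implies not p) implies not q)) and Box (q or not p), 0
2. not (((p implies not p) implies not q) implies Box Dia ((p implies not p) implies not q)), 0   [and-rule on 1]
3. Box (q or not p), 0   [and-rule on 1]
4. (p implies not p) implies not q, 0   [neg-implies-rule on 2]
5. not Box Dia ((p implies not p) implies not q), 0   [neg-implies-rule on 2]
6. q or not p, 0   [Box-rule on 3 via 0R0]
7. not (p implies not p), 0   [implies-rule on 4 (branches; this branch)]
8. p, 0   [neg-implies-rule on 7]
9. q, 0   [or-rule on 6 (branches; this branch)]
10. not Dia ((p implies not p) implies not q), 1   [neg-Box-rule on 5: fresh world 1, 0R1]
11. q or not p, 1   [Box-rule on 3 via 0R1]
12. not ((p implies not p) implies not q), 0   [neg-Dia-rule on 10 via 1R0]
13. p implies not p, 0   [neg-implies-rule on 12]
14. not ((p implies not p) implies not q), 1   [neg-Dia-rule on 10 via 1R1]
15. p implies not p, 1   [neg-implies-rule on 14]
16. q, 1   [neg-implies-rule on 14]
17. not p, 1   [or-rule on 11 (branches; this branch)]
18. not p, 0   [implies-rule on 13 (branches; this branch)]
Accessibility: 0R0, 0R1, 1R0, 1R1
Branch closes: p and not p both at 0.
Every branch closes (one shown): unsatisfiable in S5.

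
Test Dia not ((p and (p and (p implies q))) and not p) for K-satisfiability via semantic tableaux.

1. Dia not ((p and (p and (p implies q))) and not p), 0
2. not ((p and (p and (p implies q))) and not p), 1
3. p, 1
Accessibility: 0R1

Yes, satisfiable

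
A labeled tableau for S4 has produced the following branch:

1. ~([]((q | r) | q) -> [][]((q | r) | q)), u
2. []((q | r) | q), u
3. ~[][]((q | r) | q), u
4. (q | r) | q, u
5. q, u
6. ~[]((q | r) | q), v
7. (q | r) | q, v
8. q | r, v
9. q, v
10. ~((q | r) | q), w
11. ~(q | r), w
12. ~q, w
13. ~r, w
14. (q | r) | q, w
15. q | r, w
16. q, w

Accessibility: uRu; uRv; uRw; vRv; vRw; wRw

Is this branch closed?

Closed

Both q and ~q appear at w.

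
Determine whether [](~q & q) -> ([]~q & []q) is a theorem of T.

Valid

Tableau for the negation ~([](~q & q) -> ([]~q & []q)):
1. ~([](~q & q) -> ([]~q & []q)), u
2. [](~q & q), u
3. ~([]~q & []q), u
4. ~q & q, u
5. ~q, u
6. q, u
Accessibility: uRu
Branch closes: q and ~q both at u.
All branches of the negation close; one closing branch shown above.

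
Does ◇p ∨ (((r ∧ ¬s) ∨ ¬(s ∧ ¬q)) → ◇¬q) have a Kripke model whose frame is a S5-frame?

Satisfiable

1. ◇p ∨ (((r ∧ ¬s) ∨ ¬(s ∧ ¬q)) → ◇¬q), w0
2. ((r ∧ ¬s) ∨ ¬(s ∧ ¬q)) → ◇¬q, w0
3. ◇¬q, w0
4. ¬q, w1
Accessibility: w0Rw0, w0Rw1, w1Rw0, w1Rw1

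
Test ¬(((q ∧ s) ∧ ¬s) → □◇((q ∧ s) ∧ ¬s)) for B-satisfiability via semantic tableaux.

1. ¬(((q ∧ s) ∧ ¬s) → □◇((q ∧ s) ∧ ¬s)), u
2. (q ∧ s) ∧ ¬s, u   [¬→-rule on 1]
3. ¬□◇((q ∧ s) ∧ ¬s), u   [¬→-rule on 1]
4. q ∧ s, u   [∧-rule on 2]
5. ¬s, u   [∧-rule on 2]
6. q, u   [∧-rule on 4]
7. s, u   [∧-rule on 4]
Accessibility: uRu
Branch closes: s and ¬s both at u.
(One branch shown.) All branches close.

No, unsatisfiable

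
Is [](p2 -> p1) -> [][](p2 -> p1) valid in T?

Not valid

Tableau for the negation ~([](p2 -> p1) -> [][](p2 -> p1)):
1. ~([](p2 -> p1) -> [][](p2 -> p1)), w0
2. [](p2 -> p1), w0
3. ~[][](p2 -> p1), w0
4. p2 -> p1, w0
5. p1, w0
6. ~[](p2 -> p1), w1
7. p2 -> p1, w1
8. p1, w1
9. ~(p2 -> p1), w2
10. p2, w2
11. ~p1, w2
Accessibility: w0Rw0, w0Rw1, w1Rw1, w1Rw2, w2Rw2
The negation has an open branch (countermodel exists).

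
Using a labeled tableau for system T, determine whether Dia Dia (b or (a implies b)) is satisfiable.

1. Dia Dia (b or (a implies b)), 0
2. Dia (b or (a implies b)), 1   [Dia-rule on 1: fresh world 1, 0R1]
3. b or (a implies b), 2   [Dia-rule on 2: fresh world 2, 1R2]
4. a implies b, 2   [or-rule on 3 (branches; this branch)]
5. b, 2   [implies-rule on 4 (branches; this branch)]
Accessibility: 0R0, 0R1, 1R1, 1R2, 2R2

Yes, satisfiable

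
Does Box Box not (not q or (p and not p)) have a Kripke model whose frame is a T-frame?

1. Box Box not (not q or (p and not p)), 0
2. Box not (not q or (p and not p)), 0
3. not (not q or (p and not p)), 0
4. q, 0
5. not (p and not p), 0
6. p, 0
Accessibility: 0R0

Satisfiable (open branch found)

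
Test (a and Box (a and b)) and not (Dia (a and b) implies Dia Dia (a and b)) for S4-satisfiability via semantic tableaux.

1. (a and Box (a and b)) and not (Dia (a and b) implies Dia Dia (a and b)), 0
2. a and Box (a and b), 0
3. not (Dia (a and b) implies Dia Dia (a and b)), 0
4. a, 0
5. Box (a and b), 0
6. Dia (a and b), 0
7. not Dia Dia (a and b), 0
8. a and b, 0
9. b, 0
10. not Dia (a and b), 0
11. not (a and b), 0
12. not b, 0
Accessibility: 0R0
Branch closes: b and not b both at 0.
Every branch closes; the branch above is one of them.

Unsatisfiable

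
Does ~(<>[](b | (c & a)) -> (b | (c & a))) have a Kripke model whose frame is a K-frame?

1. ~(<>[](b | (c & a)) -> (b | (c & a))), w0
2. <>[](b | (c & a)), w0
3. ~(b | (c & a)), w0
4. ~b, w0
5. ~(c & a), w0
6. ~a, w0
7. [](b | (c & a)), w1
Accessibility: w0Rw1

Satisfiable (open branch found)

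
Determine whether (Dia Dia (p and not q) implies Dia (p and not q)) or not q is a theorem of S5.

Valid in S5

Tableau for the negation not ((Dia Dia (p and not q) implies Dia (p and not q)) or not q):
1. not ((Dia Dia (p and not q) implies Dia (p and not q)) or not q), u
2. not (Dia Dia (p and not q) implies Dia (p and not q)), u
3. q, u
4. Dia Dia (p and not q), u
5. not Dia (p and not q), u
6. not (p and not q), u
7. Dia (p and not q), v
8. not (p and not q), v
9. q, v
10. p and not q, w
11. p, w
12. not q, w
13. not (p and not q), w
14. q, w
Accessibility: uRu, uRv, uRw, vRu, vRv, vRw, wRu, wRv, wRw
Branch closes: q and not q both at w.
All branches of the negation close; one closing branch shown above.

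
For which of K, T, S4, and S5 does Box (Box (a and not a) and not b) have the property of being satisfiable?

T-tableau for the formula:
1. Box (Box (a and not a) and not b), 0
2. Box (a and not a) and not b, 0   [Box-rule on 1 via 0R0]
3. Box (a and not a), 0   [and-rule on 2]
4. not b, 0   [and-rule on 2]
5. a and not a, 0   [Box-rule on 3 via 0R0]
6. a, 0   [and-rule on 5]
7. not a, 0   [and-rule on 5]
Accessibility: 0R0
Branch closes: a and not a both at 0.
Every branch closes (one shown): unsatisfiable in T, hence also in S4, S5 (every S4/S5-frame is a T-frame).
K-tableau for the formula:
1. Box (Box (a and not a) and not b), 0
Complete open branch: satisfiable in K.

K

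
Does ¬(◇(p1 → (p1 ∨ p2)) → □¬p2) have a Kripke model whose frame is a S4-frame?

1. ¬(◇(p1 → (p1 ∨ p2)) → □¬p2), w0
2. ◇(p1 → (p1 ∨ p2)), w0
3. ¬□¬p2, w0
4. p1 → (p1 ∨ p2), w1
5. p1 ∨ p2, w1
6. p2, w1
7. p2, w2
Accessibility: w0Rw0, w0Rw1, w0Rw2, w1Rw1, w2Rw2

Satisfiable (open branch found)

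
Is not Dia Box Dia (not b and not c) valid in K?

No, not valid

Tableau for the negation Dia Box Dia (not b and not c):
1. Dia Box Dia (not b and not c), 0
2. Box Dia (not b and not c), 1
Accessibility: 0R1
The negation has an open branch (countermodel exists).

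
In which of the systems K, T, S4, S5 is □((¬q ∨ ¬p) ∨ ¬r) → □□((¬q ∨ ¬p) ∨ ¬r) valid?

S4, S5

T-tableau for the negation ¬(□((¬q ∨ ¬p) ∨ ¬r) → □□((¬q ∨ ¬p) ∨ ¬r)):
1. ¬(□((¬q ∨ ¬p) ∨ ¬r) → □□((¬q ∨ ¬p) ∨ ¬r)), u
2. □((¬q ∨ ¬p) ∨ ¬r), u   [¬→-rule on 1]
3. ¬□□((¬q ∨ ¬p) ∨ ¬r), u   [¬→-rule on 1]
4. (¬q ∨ ¬p) ∨ ¬r, u   [□-rule on 2 via uRu]
5. ¬r, u   [∨-rule on 4 (branches; this branch)]
6. ¬□((¬q ∨ ¬p) ∨ ¬r), v   [¬□-rule on 3: fresh world v, uRv]
7. (¬q ∨ ¬p) ∨ ¬r, v   [□-rule on 2 via uRv]
8. ¬r, v   [∨-rule on 7 (branches; this branch)]
9. ¬((¬q ∨ ¬p) ∨ ¬r), w   [¬□-rule on 6: fresh world w, vRw]
10. ¬(¬q ∨ ¬p), w   [¬∨-rule on 9]
11. r, w   [¬∨-rule on 9]
12. q, w   [¬∨-rule on 10]
13. p, w   [¬∨-rule on 10]
Accessibility: uRu, uRv, vRv, vRw, wRw
Complete open branch: countermodel on a T-frame, so not valid in T, nor in K (the same frame is also a K-frame).
S4-tableau for the negation ¬(□((¬q ∨ ¬p) ∨ ¬r) → □□((¬q ∨ ¬p) ∨ ¬r)):
1. ¬(□((¬q ∨ ¬p) ∨ ¬r) → □□((¬q ∨ ¬p) ∨ ¬r)), u
2. □((¬q ∨ ¬p) ∨ ¬r), u   [¬→-rule on 1]
3. ¬□□((¬q ∨ ¬p) ∨ ¬r), u   [¬→-rule on 1]
4. (¬q ∨ ¬p) ∨ ¬r, u   [□-rule on 2 via uRu]
5. ¬q ∨ ¬p, u   [∨-rule on 4 (branches; this branch)]
6. ¬p, u   [∨-rule on 5 (branches; this branch)]
7. ¬□((¬q ∨ ¬p) ∨ ¬r), v   [¬□-rule on 3: fresh world v, uRv]
8. (¬q ∨ ¬p) ∨ ¬r, v   [□-rule on 2 via uRv]
9. ¬q ∨ ¬p, v   [∨-rule on 8 (branches; this branch)]
10. ¬p, v   [∨-rule on 9 (branches; this branch)]
11. ¬((¬q ∨ ¬p) ∨ ¬r), w   [¬□-rule on 7: fresh world w, vRw]
12. ¬(¬q ∨ ¬p), w   [¬∨-rule on 11]
13. r, w   [¬∨-rule on 11]
14. q, w   [¬∨-rule on 12]
15. p, w   [¬∨-rule on 12]
16. (¬q ∨ ¬p) ∨ ¬r, w   [□-rule on 2 via uRw]
17. ¬q ∨ ¬p, w   [∨-rule on 16 (branches; this branch)]
18. ¬p, w   [∨-rule on 17 (branches; this branch)]
Accessibility: uRu, uRv, uRw, vRv, vRw, wRw
Branch closes: p and ¬p both at w.
Every branch closes (one shown): valid in S4, hence also in S5 (every theorem of S4 is a theorem of S5).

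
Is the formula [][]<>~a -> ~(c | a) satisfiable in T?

Yes, satisfiable

1. [][]<>~a -> ~(c | a), 0
2. ~(c | a), 0
3. ~c, 0
4. ~a, 0
Accessibility: 0R0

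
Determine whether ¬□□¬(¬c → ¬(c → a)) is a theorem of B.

No, not valid

Tableau for the negation □□¬(¬c → ¬(c → a)):
1. □□¬(¬c → ¬(c → a)), u
2. □¬(¬c → ¬(c → a)), u
3. ¬(¬c → ¬(c → a)), u
4. ¬c, u
5. c → a, u
6. a, u
Accessibility: uRu
The negation has an open branch (countermodel exists).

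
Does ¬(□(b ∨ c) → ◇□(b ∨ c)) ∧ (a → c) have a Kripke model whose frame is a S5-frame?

1. ¬(□(b ∨ c) → ◇□(b ∨ c)) ∧ (a → c), 0
2. ¬(□(b ∨ c) → ◇□(b ∨ c)), 0
3. a → c, 0
4. □(b ∨ c), 0
5. ¬◇□(b ∨ c), 0
6. b ∨ c, 0
7. ¬□(b ∨ c), 0
8. c, 0
9. ¬(b ∨ c), 1
10. ¬b, 1
11. ¬c, 1
12. b ∨ c, 1
13. ¬□(b ∨ c), 1
14. c, 1
Accessibility: 0R0, 0R1, 1R0, 1R1
Branch closes: c and ¬c both at 1.
(One branch shown.) All branches close.

No, unsatisfiable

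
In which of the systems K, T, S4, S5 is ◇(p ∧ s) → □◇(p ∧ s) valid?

S4-tableau for the negation ¬(◇(p ∧ s) → □◇(p ∧ s)):
1. ¬(◇(p ∧ s) → □◇(p ∧ s)), w0
2. ◇(p ∧ s), w0   [¬→-rule on 1]
3. ¬□◇(p ∧ s), w0   [¬→-rule on 1]
4. p ∧ s, w1   [◇-rule on 2: fresh world w1, w0Rw1]
5. p, w1   [∧-rule on 4]
6. s, w1   [∧-rule on 4]
7. ¬◇(p ∧ s), w2   [¬□-rule on 3: fresh world w2, w0Rw2]
8. ¬(p ∧ s), w2   [¬◇-rule on 7 via w2Rw2]
9. ¬s, w2   [¬∧-rule on 8 (branches; this branch)]
Accessibility: w0Rw0, w0Rw1, w0Rw2, w1Rw1, w2Rw2
Complete open branch: countermodel on an S4-frame, so not valid in S4, nor in K, T (the same frame is also a K-frame and a T-frame).
S5-tableau for the negation ¬(◇(p ∧ s) → □◇(p ∧ s)):
1. ¬(◇(p ∧ s) → □◇(p ∧ s)), w0
2. ◇(p ∧ s), w0   [¬→-rule on 1]
3. ¬□◇(p ∧ s), w0   [¬→-rule on 1]
4. p ∧ s, w1   [◇-rule on 2: fresh world w1, w0Rw1]
5. p, w1   [∧-rule on 4]
6. s, w1   [∧-rule on 4]
7. ¬◇(p ∧ s), w2   [¬□-rule on 3: fresh world w2, w0Rw2]
8. ¬(p ∧ s), w0   [¬◇-rule on 7 via w2Rw0]
9. ¬(p ∧ s), w1   [¬◇-rule on 7 via w2Rw1]
10. ¬(p ∧ s), w2   [¬◇-rule on 7 via w2Rw2]
11. ¬s, w0   [¬∧-rule on 8 (branches; this branch)]
12. ¬s, w1   [¬∧-rule on 9 (branches; this branch)]
Accessibility: w0Rw0, w0Rw1, w0Rw2, w1Rw0, w1Rw1, w1Rw2, w2Rw0, w2Rw1, w2Rw2
Branch closes: s and ¬s both at w1.
Every branch closes (one shown): valid in S5.

S5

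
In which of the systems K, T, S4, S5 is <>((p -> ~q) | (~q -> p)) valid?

T-tableau for the negation ~<>((p -> ~q) | (~q -> p)):
1. ~<>((p -> ~q) | (~q -> p)), u
2. ~((p -> ~q) | (~q -> p)), u
3. ~(p -> ~q), u
4. ~(~q -> p), u
5. p, u
6. q, u
7. ~q, u
8. ~p, u
Accessibility: uRu
Branch closes: q and ~q both at u.
Every branch closes (one shown): valid in T, hence also in S4, S5 (every theorem of T is a theorem of S4 and S5).
K-tableau for the negation ~<>((p -> ~q) | (~q -> p)):
1. ~<>((p -> ~q) | (~q -> p)), u
Complete open branch: countermodel on a K-frame, so not valid in K.

T, S4, S5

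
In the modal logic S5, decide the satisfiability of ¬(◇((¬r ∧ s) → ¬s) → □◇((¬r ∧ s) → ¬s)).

1. ¬(◇((¬r ∧ s) → ¬s) → □◇((¬r ∧ s) → ¬s)), 0
2. ◇((¬r ∧ s) → ¬s), 0   [¬→-rule on 1]
3. ¬□◇((¬r ∧ s) → ¬s), 0   [¬→-rule on 1]
4. (¬r ∧ s) → ¬s, 1   [◇-rule on 2: fresh world 1, 0R1]
5. ¬(¬r ∧ s), 1   [→-rule on 4 (branches; this branch)]
6. r, 1   [¬∧-rule on 5 (branches; this branch)]
7. ¬◇((¬r ∧ s) → ¬s), 2   [¬□-rule on 3: fresh world 2, 0R2]
8. ¬((¬r ∧ s) → ¬s), 0   [¬◇-rule on 7 via 2R0]
9. ¬r ∧ s, 0   [¬→-rule on 8]
10. s, 0   [¬→-rule on 8]
11. ¬r, 0   [∧-rule on 9]
12. ¬((¬r ∧ s) → ¬s), 1   [¬◇-rule on 7 via 2R1]
13. ¬r ∧ s, 1   [¬→-rule on 12]
14. s, 1   [¬→-rule on 12]
15. ¬r, 1   [∧-rule on 13]
Accessibility: 0R0, 0R1, 0R2, 1R0, 1R1, 1R2, 2R0, 2R1, 2R2
Branch closes: r and ¬r both at 1.
Every branch closes; the branch above is one of them.

Unsatisfiable (every branch closes)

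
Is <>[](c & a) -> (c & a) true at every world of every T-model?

Tableau for the negation ~(<>[](c & a) -> (c & a)):
1. ~(<>[](c & a) -> (c & a)), 0
2. <>[](c & a), 0
3. ~(c & a), 0
4. ~a, 0
5. [](c & a), 1
6. c & a, 1
7. c, 1
8. a, 1
Accessibility: 0R0, 0R1, 1R1
The negation has an open branch (countermodel exists).

Not valid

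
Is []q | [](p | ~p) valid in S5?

Tableau for the negation ~([]q | [](p | ~p)):
1. ~([]q | [](p | ~p)), u
2. ~[]q, u
3. ~[](p | ~p), u
4. ~q, v
5. ~(p | ~p), w
6. ~p, w
7. p, w
Accessibility: uRu, uRv, uRw, vRu, vRv, vRw, wRu, wRv, wRw
Branch closes: p and ~p both at w.
All branches of the negation close; one closing branch shown above.

Valid in S5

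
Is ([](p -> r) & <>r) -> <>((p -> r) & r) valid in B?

Valid

Tableau for the negation ~(([](p -> r) & <>r) -> <>((p -> r) & r)):
1. ~(([](p -> r) & <>r) -> <>((p -> r) & r)), u
2. [](p -> r) & <>r, u
3. ~<>((p -> r) & r), u
4. [](p -> r), u
5. <>r, u
6. ~((p -> r) & r), u
7. p -> r, u
8. ~r, u
9. ~p, u
10. r, v
11. ~((p -> r) & r), v
12. p -> r, v
13. ~(p -> r), v
14. p, v
15. ~r, v
Accessibility: uRu, uRv, vRu, vRv
Branch closes: r and ~r both at v.
Every branch of the negation's tableau closes; the branch above is one of them.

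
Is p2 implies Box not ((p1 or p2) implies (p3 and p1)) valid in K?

Invalid (countermodel exists)

Tableau for the negation not (p2 implies Box not ((p1 or p2) implies (p3 and p1))):
1. not (p2 implies Box not ((p1 or p2) implies (p3 and p1))), w0
2. p2, w0
3. not Box not ((p1 or p2) implies (p3 and p1)), w0
4. (p1 or p2) implies (p3 and p1), w1
5. p3 and p1, w1
6. p3, w1
7. p1, w1
Accessibility: w0Rw1
The negation has an open branch (countermodel exists).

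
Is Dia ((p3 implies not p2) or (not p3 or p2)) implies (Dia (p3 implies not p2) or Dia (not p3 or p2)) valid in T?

Valid

Tableau for the negation not (Dia ((p3 implies not p2) or (not p3 or p2)) implies (Dia (p3 implies not p2) or Dia (not p3 or p2))):
1. not (Dia ((p3 implies not p2) or (not p3 or p2)) implies (Dia (p3 implies not p2) or Dia (not p3 or p2))), w0
2. Dia ((p3 implies not p2) or (not p3 or p2)), w0   [neg-implies-rule on 1]
3. not (Dia (p3 implies not p2) or Dia (not p3 or p2)), w0   [neg-implies-rule on 1]
4. not Dia (p3 implies not p2), w0   [neg-or-rule on 3]
5. not Dia (not p3 or p2), w0   [neg-or-rule on 3]
6. not (p3 implies not p2), w0   [neg-Dia-rule on 4 via w0Rw0]
7. p3, w0   [neg-implies-rule on 6]
8. p2, w0   [neg-implies-rule on 6]
9. not (not p3 or p2), w0   [neg-Dia-rule on 5 via w0Rw0]
10. not p2, w0   [neg-or-rule on 9]
Accessibility: w0Rw0
Branch closes: p2 and not p2 both at w0.
All branches of the negation close; one closing branch shown above.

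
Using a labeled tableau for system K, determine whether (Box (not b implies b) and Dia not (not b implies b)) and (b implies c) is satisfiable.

1. (Box (not b implies b) and Dia not (not b implies b)) and (b implies c), w0
2. Box (not b implies b) and Dia not (not b implies b), w0
3. b implies c, w0
4. Box (not b implies b), w0
5. Dia not (not b implies b), w0
6. c, w0
7. not (not b implies b), w1
8. not b, w1
9. not b implies b, w1
10. b, w1
Accessibility: w0Rw1
Branch closes: b and not b both at w1.
(One branch shown.) All branches close.

Unsatisfiable (every branch closes)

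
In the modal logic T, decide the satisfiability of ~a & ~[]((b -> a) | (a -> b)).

1. ~a & ~[]((b -> a) | (a -> b)), 0
2. ~a, 0
3. ~[]((b -> a) | (a -> b)), 0
4. ~((b -> a) | (a -> b)), 1
5. ~(b -> a), 1
6. ~(a -> b), 1
7. b, 1
8. ~a, 1
9. a, 1
10. ~b, 1
Accessibility: 0R0, 0R1, 1R1
Branch closes: a and ~a both at 1.
Every branch closes; the branch above is one of them.

No, unsatisfiable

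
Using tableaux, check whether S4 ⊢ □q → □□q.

Tableau for the negation ¬(□q → □□q):
1. ¬(□q → □□q), 0
2. □q, 0   [¬→-rule on 1]
3. ¬□□q, 0   [¬→-rule on 1]
4. q, 0   [□-rule on 2 via 0R0]
5. ¬□q, 1   [¬□-rule on 3: fresh world 1, 0R1]
6. q, 1   [□-rule on 2 via 0R1]
7. ¬q, 2   [¬□-rule on 5: fresh world 2, 1R2]
8. q, 2   [□-rule on 2 via 0R2]
Accessibility: 0R0, 0R1, 0R2, 1R1, 1R2, 2R2
Branch closes: q and ¬q both at 2.
All branches of the negation close; one closing branch shown above.

Yes, valid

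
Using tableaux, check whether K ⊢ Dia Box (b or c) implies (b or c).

Invalid (countermodel exists)

Tableau for the negation not (Dia Box (b or c) implies (b or c)):
1. not (Dia Box (b or c) implies (b or c)), w0
2. Dia Box (b or c), w0
3. not (b or c), w0
4. not b, w0
5. not c, w0
6. Box (b or c), w1
Accessibility: w0Rw1
The negation has an open branch (countermodel exists).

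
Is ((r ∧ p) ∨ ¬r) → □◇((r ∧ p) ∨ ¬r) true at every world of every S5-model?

Valid

Tableau for the negation ¬(((r ∧ p) ∨ ¬r) → □◇((r ∧ p) ∨ ¬r)):
1. ¬(((r ∧ p) ∨ ¬r) → □◇((r ∧ p) ∨ ¬r)), w0
2. (r ∧ p) ∨ ¬r, w0
3. ¬□◇((r ∧ p) ∨ ¬r), w0
4. r ∧ p, w0
5. r, w0
6. p, w0
7. ¬◇((r ∧ p) ∨ ¬r), w1
8. ¬((r ∧ p) ∨ ¬r), w0
9. ¬(r ∧ p), w0
10. ¬((r ∧ p) ∨ ¬r), w1
11. ¬(r ∧ p), w1
12. r, w1
13. ¬p, w0
Accessibility: w0Rw0, w0Rw1, w1Rw0, w1Rw1
Branch closes: p and ¬p both at w0.
Every branch of the negation's tableau closes; the branch above is one of them.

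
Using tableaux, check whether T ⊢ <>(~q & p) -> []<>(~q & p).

Tableau for the negation ~(<>(~q & p) -> []<>(~q & p)):
1. ~(<>(~q & p) -> []<>(~q & p)), 0
2. <>(~q & p), 0
3. ~[]<>(~q & p), 0
4. ~q & p, 1
5. ~q, 1
6. p, 1
7. ~<>(~q & p), 2
8. ~(~q & p), 2
9. ~p, 2
Accessibility: 0R0, 0R1, 0R2, 1R1, 2R2
The negation has an open branch (countermodel exists).

Invalid (countermodel exists)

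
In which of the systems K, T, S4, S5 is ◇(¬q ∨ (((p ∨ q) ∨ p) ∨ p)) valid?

T-tableau for the negation ¬◇(¬q ∨ (((p ∨ q) ∨ p) ∨ p)):
1. ¬◇(¬q ∨ (((p ∨ q) ∨ p) ∨ p)), u
2. ¬(¬q ∨ (((p ∨ q) ∨ p) ∨ p)), u
3. q, u
4. ¬(((p ∨ q) ∨ p) ∨ p), u
5. ¬((p ∨ q) ∨ p), u
6. ¬p, u
7. ¬(p ∨ q), u
8. ¬q, u
Accessibility: uRu
Branch closes: q and ¬q both at u.
Every branch closes (one shown): valid in T, hence also in S4, S5 (every theorem of T is a theorem of S4 and S5).
K-tableau for the negation ¬◇(¬q ∨ (((p ∨ q) ∨ p) ∨ p)):
1. ¬◇(¬q ∨ (((p ∨ q) ∨ p) ∨ p)), u
Complete open branch: countermodel on a K-frame, so not valid in K.

T, S4, S5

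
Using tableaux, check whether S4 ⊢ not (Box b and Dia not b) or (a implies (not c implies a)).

Tableau for the negation not (not (Box b and Dia not b) or (a implies (not c implies a))):
1. not (not (Box b and Dia not b) or (a implies (not c implies a))), 0
2. Box b and Dia not b, 0   [neg-or-rule on 1]
3. not (a implies (not c implies a)), 0   [neg-or-rule on 1]
4. Box b, 0   [and-rule on 2]
5. Dia not b, 0   [and-rule on 2]
6. a, 0   [neg-implies-rule on 3]
7. not (not c implies a), 0   [neg-implies-rule on 3]
8. not c, 0   [neg-implies-rule on 7]
9. not a, 0   [neg-implies-rule on 7]
Accessibility: 0R0
Branch closes: a and not a both at 0.
Every branch of the negation's tableau closes; the branch above is one of them.

Valid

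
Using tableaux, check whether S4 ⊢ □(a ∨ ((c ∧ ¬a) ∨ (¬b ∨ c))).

Tableau for the negation ¬□(a ∨ ((c ∧ ¬a) ∨ (¬b ∨ c))):
1. ¬□(a ∨ ((c ∧ ¬a) ∨ (¬b ∨ c))), u
2. ¬(a ∨ ((c ∧ ¬a) ∨ (¬b ∨ c))), v
3. ¬a, v
4. ¬((c ∧ ¬a) ∨ (¬b ∨ c)), v
5. ¬(c ∧ ¬a), v
6. ¬(¬b ∨ c), v
7. b, v
8. ¬c, v
Accessibility: uRu, uRv, vRv
The negation has an open branch (countermodel exists).

No, not valid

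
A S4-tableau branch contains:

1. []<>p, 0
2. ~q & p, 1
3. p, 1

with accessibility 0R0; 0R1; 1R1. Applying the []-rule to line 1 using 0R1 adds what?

<>p, 1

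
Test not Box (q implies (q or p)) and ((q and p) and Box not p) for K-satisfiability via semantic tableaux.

Unsatisfiable (every branch closes)

1. not Box (q implies (q or p)) and ((q and p) and Box not p), 0
2. not Box (q implies (q or p)), 0
3. (q and p) and Box not p, 0
4. q and p, 0
5. Box not p, 0
6. q, 0
7. p, 0
8. not (q implies (q or p)), 1
9. q, 1
10. not (q or p), 1
11. not q, 1
12. not p, 1
Accessibility: 0R1
Branch closes: q and not q both at 1.
Every branch closes; the branch above is one of them.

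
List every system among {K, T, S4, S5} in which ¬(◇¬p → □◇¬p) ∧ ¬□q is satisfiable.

K, T, S4

S4-tableau for the formula:
1. ¬(◇¬p → □◇¬p) ∧ ¬□q, w0
2. ¬(◇¬p → □◇¬p), w0   [∧-rule on 1]
3. ¬□q, w0   [∧-rule on 1]
4. ◇¬p, w0   [¬→-rule on 2]
5. ¬□◇¬p, w0   [¬→-rule on 2]
6. ¬q, w1   [¬□-rule on 3: fresh world w1, w0Rw1]
7. ¬p, w2   [◇-rule on 4: fresh world w2, w0Rw2]
8. ¬◇¬p, w3   [¬□-rule on 5: fresh world w3, w0Rw3]
9. p, w3   [¬◇-rule on 8 via w3Rw3]
Accessibility: w0Rw0, w0Rw1, w0Rw2, w0Rw3, w1Rw1, w2Rw2, w3Rw3
Complete open branch: satisfiable in S4, hence also in K, T (this S4-model is also a K-model and a T-model).
S5-tableau for the formula:
1. ¬(◇¬p → □◇¬p) ∧ ¬□q, w0
2. ¬(◇¬p → □◇¬p), w0   [∧-rule on 1]
3. ¬□q, w0   [∧-rule on 1]
4. ◇¬p, w0   [¬→-rule on 2]
5. ¬□◇¬p, w0   [¬→-rule on 2]
6. ¬q, w1   [¬□-rule on 3: fresh world w1, w0Rw1]
7. ¬p, w2   [◇-rule on 4: fresh world w2, w0Rw2]
8. ¬◇¬p, w3   [¬□-rule on 5: fresh world w3, w0Rw3]
9. p, w0   [¬◇-rule on 8 via w3Rw0]
10. p, w1   [¬◇-rule on 8 via w3Rw1]
11. p, w2   [¬◇-rule on 8 via w3Rw2]
Accessibility: w0Rw0, w0Rw1, w0Rw2, w0Rw3, w1Rw0, w1Rw1, w1Rw2, w1Rw3, w2Rw0, w2Rw1, w2Rw2, w2Rw3, w3Rw0, w3Rw1, w3Rw2, w3Rw3
Branch closes: p and ¬p both at w2.
Every branch closes (one shown): unsatisfiable in S5.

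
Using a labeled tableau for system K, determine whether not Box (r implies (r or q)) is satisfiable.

1. not Box (r implies (r or q)), u
2. not (r implies (r or q)), v
3. r, v
4. not (r or q), v
5. not r, v
6. not q, v
Accessibility: uRv
Branch closes: r and not r both at v.
All branches of the tableau close; one closing branch shown above.

No, unsatisfiable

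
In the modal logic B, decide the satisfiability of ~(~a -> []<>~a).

Unsatisfiable (every branch closes)

1. ~(~a -> []<>~a), 0
2. ~a, 0
3. ~[]<>~a, 0
4. ~<>~a, 1
5. a, 0
Accessibility: 0R0, 0R1, 1R0, 1R1
Branch closes: a and ~a both at 0.
Every branch closes; the branch above is one of them.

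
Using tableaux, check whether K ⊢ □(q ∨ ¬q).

Tableau for the negation ¬□(q ∨ ¬q):
1. ¬□(q ∨ ¬q), u
2. ¬(q ∨ ¬q), v
3. ¬q, v
4. q, v
Accessibility: uRv
Branch closes: q and ¬q both at v.
Every branch of the negation's tableau closes; the branch above is one of them.

Valid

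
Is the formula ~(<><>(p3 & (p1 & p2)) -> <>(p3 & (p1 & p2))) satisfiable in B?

1. ~(<><>(p3 & (p1 & p2)) -> <>(p3 & (p1 & p2))), 0
2. <><>(p3 & (p1 & p2)), 0
3. ~<>(p3 & (p1 & p2)), 0
4. ~(p3 & (p1 & p2)), 0
5. ~(p1 & p2), 0
6. ~p2, 0
7. <>(p3 & (p1 & p2)), 1
8. ~(p3 & (p1 & p2)), 1
9. ~(p1 & p2), 1
10. ~p2, 1
11. p3 & (p1 & p2), 2
12. p3, 2
13. p1 & p2, 2
14. p1, 2
15. p2, 2
Accessibility: 0R0, 0R1, 1R0, 1R1, 1R2, 2R1, 2R2

Satisfiable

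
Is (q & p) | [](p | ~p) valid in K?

Tableau for the negation ~((q & p) | [](p | ~p)):
1. ~((q & p) | [](p | ~p)), w0
2. ~(q & p), w0
3. ~[](p | ~p), w0
4. ~p, w0
5. ~(p | ~p), w1
6. ~p, w1
7. p, w1
Accessibility: w0Rw1
Branch closes: p and ~p both at w1.
Every branch of the negation's tableau closes; the branch above is one of them.

Yes, valid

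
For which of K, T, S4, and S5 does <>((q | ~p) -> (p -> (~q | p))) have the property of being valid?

T, S4, S5

K-tableau for the negation ~<>((q | ~p) -> (p -> (~q | p))):
1. ~<>((q | ~p) -> (p -> (~q | p))), 0
Complete open branch: countermodel on a K-frame, so not valid in K.
T-tableau for the negation ~<>((q | ~p) -> (p -> (~q | p))):
1. ~<>((q | ~p) -> (p -> (~q | p))), 0
2. ~((q | ~p) -> (p -> (~q | p))), 0   [~<>-rule on 1 via 0R0]
3. q | ~p, 0   [~->-rule on 2]
4. ~(p -> (~q | p)), 0   [~->-rule on 2]
5. p, 0   [~->-rule on 4]
6. ~(~q | p), 0   [~->-rule on 4]
7. q, 0   [~|-rule on 6]
8. ~p, 0   [~|-rule on 6]
Accessibility: 0R0
Branch closes: p and ~p both at 0.
Every branch closes (one shown): valid in T, hence also in S4, S5 (every theorem of T is a theorem of S4 and S5).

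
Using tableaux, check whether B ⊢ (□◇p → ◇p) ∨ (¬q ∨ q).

Yes, valid

Tableau for the negation ¬((□◇p → ◇p) ∨ (¬q ∨ q)):
1. ¬((□◇p → ◇p) ∨ (¬q ∨ q)), w0
2. ¬(□◇p → ◇p), w0
3. ¬(¬q ∨ q), w0
4. □◇p, w0
5. ¬◇p, w0
6. q, w0
7. ¬q, w0
Accessibility: w0Rw0
Branch closes: q and ¬q both at w0.
All branches of the negation close; one closing branch shown above.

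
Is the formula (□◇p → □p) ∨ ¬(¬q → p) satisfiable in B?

1. (□◇p → □p) ∨ ¬(¬q → p), u
2. ¬(¬q → p), u   [∨-rule on 1 (branches; this branch)]
3. ¬q, u   [¬→-rule on 2]
4. ¬p, u   [¬→-rule on 2]
Accessibility: uRu

Satisfiable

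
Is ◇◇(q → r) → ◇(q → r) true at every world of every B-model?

Tableau for the negation ¬(◇◇(q → r) → ◇(q → r)):
1. ¬(◇◇(q → r) → ◇(q → r)), 0
2. ◇◇(q → r), 0
3. ¬◇(q → r), 0
4. ¬(q → r), 0
5. q, 0
6. ¬r, 0
7. ◇(q → r), 1
8. ¬(q → r), 1
9. q, 1
10. ¬r, 1
11. q → r, 2
12. r, 2
Accessibility: 0R0, 0R1, 1R0, 1R1, 1R2, 2R1, 2R2
The negation has an open branch (countermodel exists).

Not valid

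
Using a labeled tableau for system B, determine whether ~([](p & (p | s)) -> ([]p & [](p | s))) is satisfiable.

No, unsatisfiable

1. ~([](p & (p | s)) -> ([]p & [](p | s))), 0
2. [](p & (p | s)), 0
3. ~([]p & [](p | s)), 0
4. p & (p | s), 0
5. p, 0
6. p | s, 0
7. ~[](p | s), 0
8. s, 0
9. ~(p | s), 1
10. ~p, 1
11. ~s, 1
12. p & (p | s), 1
13. p, 1
14. p | s, 1
Accessibility: 0R0, 0R1, 1R0, 1R1
Branch closes: p and ~p both at 1.
Every branch closes; the branch above is one of them.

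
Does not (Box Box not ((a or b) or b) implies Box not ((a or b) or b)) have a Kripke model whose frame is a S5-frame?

Unsatisfiable

1. not (Box Box not ((a or b) or b) implies Box not ((a or b) or b)), u
2. Box Box not ((a or b) or b), u
3. not Box not ((a or b) or b), u
4. Box not ((a or b) or b), u
5. not ((a or b) or b), u
6. not (a or b), u
7. not b, u
8. not a, u
9. (a or b) or b, v
10. Box not ((a or b) or b), v
11. not ((a or b) or b), v
12. not (a or b), v
13. not b, v
14. not a, v
15. a or b, v
16. b, v
Accessibility: uRu, uRv, vRu, vRv
Branch closes: b and not b both at v.
(One branch shown.) All branches close.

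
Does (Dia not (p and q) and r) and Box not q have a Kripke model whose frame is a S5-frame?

Satisfiable

1. (Dia not (p and q) and r) and Box not q, u
2. Dia not (p and q) and r, u
3. Box not q, u
4. Dia not (p and q), u
5. r, u
6. not q, u
7. not (p and q), v
8. not q, v
Accessibility: uRu, uRv, vRu, vRv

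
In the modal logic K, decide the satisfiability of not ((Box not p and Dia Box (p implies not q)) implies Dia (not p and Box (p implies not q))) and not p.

No, unsatisfiable

1. not ((Box not p and Dia Box (p implies not q)) implies Dia (not p and Box (p implies not q))) and not p, w0
2. not ((Box not p and Dia Box (p implies not q)) implies Dia (not p and Box (p implies not q))), w0
3. not p, w0
4. Box not p and Dia Box (p implies not q), w0
5. not Dia (not p and Box (p implies not q)), w0
6. Box not p, w0
7. Dia Box (p implies not q), w0
8. Box (p implies not q), w1
9. not (not p and Box (p implies not q)), w1
10. not p, w1
11. not Box (p implies not q), w1
12. not (p implies not q), w2
13. p, w2
14. q, w2
15. p implies not q, w2
16. not q, w2
Accessibility: w0Rw1, w1Rw2
Branch closes: q and not q both at w2.
(One branch shown.) All branches close.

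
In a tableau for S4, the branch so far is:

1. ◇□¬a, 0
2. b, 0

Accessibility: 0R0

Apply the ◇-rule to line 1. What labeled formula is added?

a fresh world 1 with 0R1, and □¬a at 1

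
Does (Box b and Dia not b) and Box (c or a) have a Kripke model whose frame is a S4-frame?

1. (Box b and Dia not b) and Box (c or a), 0
2. Box b and Dia not b, 0
3. Box (c or a), 0
4. Box b, 0
5. Dia not b, 0
6. c or a, 0
7. b, 0
8. a, 0
9. not b, 1
10. c or a, 1
11. b, 1
Accessibility: 0R0, 0R1, 1R1
Branch closes: b and not b both at 1.
(One branch shown.) All branches close.

Unsatisfiable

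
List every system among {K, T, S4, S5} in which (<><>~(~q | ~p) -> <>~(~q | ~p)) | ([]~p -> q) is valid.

S4, S5

T-tableau for the negation ~((<><>~(~q | ~p) -> <>~(~q | ~p)) | ([]~p -> q)):
1. ~((<><>~(~q | ~p) -> <>~(~q | ~p)) | ([]~p -> q)), w0
2. ~(<><>~(~q | ~p) -> <>~(~q | ~p)), w0
3. ~([]~p -> q), w0
4. <><>~(~q | ~p), w0
5. ~<>~(~q | ~p), w0
6. []~p, w0
7. ~q, w0
8. ~q | ~p, w0
9. ~p, w0
10. <>~(~q | ~p), w1
11. ~q | ~p, w1
12. ~p, w1
13. ~(~q | ~p), w2
14. q, w2
15. p, w2
Accessibility: w0Rw0, w0Rw1, w1Rw1, w1Rw2, w2Rw2
Complete open branch: countermodel on a T-frame, so not valid in T, nor in K (the same frame is also a K-frame).
S4-tableau for the negation ~((<><>~(~q | ~p) -> <>~(~q | ~p)) | ([]~p -> q)):
1. ~((<><>~(~q | ~p) -> <>~(~q | ~p)) | ([]~p -> q)), w0
2. ~(<><>~(~q | ~p) -> <>~(~q | ~p)), w0
3. ~([]~p -> q), w0
4. <><>~(~q | ~p), w0
5. ~<>~(~q | ~p), w0
6. []~p, w0
7. ~q, w0
8. ~q | ~p, w0
9. ~p, w0
10. <>~(~q | ~p), w1
11. ~q | ~p, w1
12. ~p, w1
13. ~(~q | ~p), w2
14. q, w2
15. p, w2
16. ~q | ~p, w2
17. ~p, w2
Accessibility: w0Rw0, w0Rw1, w0Rw2, w1Rw1, w1Rw2, w2Rw2
Branch closes: p and ~p both at w2.
Every branch closes (one shown): valid in S4, hence also in S5 (every theorem of S4 is a theorem of S5).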